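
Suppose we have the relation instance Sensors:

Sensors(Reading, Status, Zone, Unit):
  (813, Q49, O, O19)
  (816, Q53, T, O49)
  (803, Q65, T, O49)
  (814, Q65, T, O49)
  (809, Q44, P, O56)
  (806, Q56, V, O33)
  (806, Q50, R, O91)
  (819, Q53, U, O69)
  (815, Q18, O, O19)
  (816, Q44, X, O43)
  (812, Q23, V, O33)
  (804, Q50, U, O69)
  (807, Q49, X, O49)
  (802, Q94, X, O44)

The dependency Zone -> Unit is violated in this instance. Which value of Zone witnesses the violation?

Zone=O: 2 rows → Unit = O19, O19 ✓
Zone=T: 3 rows → Unit = O49, O49, O49 ✓
Zone=P: 1 row → Unit = O56 ✓
Zone=V: 2 rows → Unit = O33, O33 ✓
Zone=R: 1 row → Unit = O91 ✓
Zone=U: 2 rows → Unit = O69, O69 ✓
Zone=X: 3 rows → Unit takes values {O43, O49, O44} — violation
The only Zone value with inconsistent Unit is Zone=X.

X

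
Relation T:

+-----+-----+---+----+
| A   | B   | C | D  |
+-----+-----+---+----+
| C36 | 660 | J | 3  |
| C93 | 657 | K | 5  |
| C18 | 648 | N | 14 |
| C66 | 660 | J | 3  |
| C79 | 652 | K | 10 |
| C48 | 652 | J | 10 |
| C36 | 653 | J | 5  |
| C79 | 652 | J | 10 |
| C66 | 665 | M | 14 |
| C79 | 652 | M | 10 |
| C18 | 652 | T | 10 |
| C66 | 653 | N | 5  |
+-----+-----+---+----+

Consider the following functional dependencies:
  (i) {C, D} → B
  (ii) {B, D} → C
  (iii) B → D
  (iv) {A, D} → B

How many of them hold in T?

3

(i) {C, D} → B: every LHS value maps to a single RHS value — holds.
(ii) {B, D} → C: (B=652, D=10): 5 rows → C takes values {K, J, M, T} — violation; (B=653, D=5): 2 rows → C takes values {J, N} — violation — fails.
(iii) B → D: every LHS value maps to a single RHS value — holds.
(iv) {A, D} → B: every LHS value maps to a single RHS value — holds.
3 of the 4 dependencies hold.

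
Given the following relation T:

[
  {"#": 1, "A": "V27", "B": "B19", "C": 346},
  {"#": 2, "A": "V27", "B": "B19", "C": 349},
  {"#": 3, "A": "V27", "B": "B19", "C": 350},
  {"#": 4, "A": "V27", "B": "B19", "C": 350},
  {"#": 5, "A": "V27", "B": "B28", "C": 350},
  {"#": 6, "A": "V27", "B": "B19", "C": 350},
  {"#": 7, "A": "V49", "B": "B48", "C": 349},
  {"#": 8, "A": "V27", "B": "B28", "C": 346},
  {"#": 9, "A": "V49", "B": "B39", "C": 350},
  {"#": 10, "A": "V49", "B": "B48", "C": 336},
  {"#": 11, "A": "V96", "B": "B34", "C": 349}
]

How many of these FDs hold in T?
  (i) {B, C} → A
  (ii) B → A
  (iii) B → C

2

(i) {B, C} → A: every LHS value maps to a single RHS value — holds.
(ii) B → A: every LHS value maps to a single RHS value — holds.
(iii) B → C: B=B19: rows 1, 2, 3, 4, 6 → C takes values {346, 349, 350} — violation; B=B28: rows 5, 8 → C takes values {350, 346} — violation; B=B48: rows 7, 10 → C takes values {349, 336} — violation — fails.
2 of the 3 dependencies hold.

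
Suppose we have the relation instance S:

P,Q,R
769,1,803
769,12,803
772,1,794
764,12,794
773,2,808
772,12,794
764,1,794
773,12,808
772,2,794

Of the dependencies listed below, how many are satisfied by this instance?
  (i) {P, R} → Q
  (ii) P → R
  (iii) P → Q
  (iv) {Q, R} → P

1

(i) {P, R} → Q: (P=769, R=803): 2 rows → Q takes values {1, 12} — violation; (P=772, R=794): 3 rows → Q takes values {1, 12, 2} — violation; (P=764, R=794): 2 rows → Q takes values {12, 1} — violation; (P=773, R=808): 2 rows → Q takes values {2, 12} — violation — fails.
(ii) P → R: every LHS value maps to a single RHS value — holds.
(iii) P → Q: P=769: 2 rows → Q takes values {1, 12} — violation; P=772: 3 rows → Q takes values {1, 12, 2} — violation; P=764: 2 rows → Q takes values {12, 1} — violation; P=773: 2 rows → Q takes values {2, 12} — violation — fails.
(iv) {Q, R} → P: (Q=1, R=794): 2 rows → P takes values {772, 764} — violation; (Q=12, R=794): 2 rows → P takes values {764, 772} — violation — fails.
1 of the 4 dependencies holds.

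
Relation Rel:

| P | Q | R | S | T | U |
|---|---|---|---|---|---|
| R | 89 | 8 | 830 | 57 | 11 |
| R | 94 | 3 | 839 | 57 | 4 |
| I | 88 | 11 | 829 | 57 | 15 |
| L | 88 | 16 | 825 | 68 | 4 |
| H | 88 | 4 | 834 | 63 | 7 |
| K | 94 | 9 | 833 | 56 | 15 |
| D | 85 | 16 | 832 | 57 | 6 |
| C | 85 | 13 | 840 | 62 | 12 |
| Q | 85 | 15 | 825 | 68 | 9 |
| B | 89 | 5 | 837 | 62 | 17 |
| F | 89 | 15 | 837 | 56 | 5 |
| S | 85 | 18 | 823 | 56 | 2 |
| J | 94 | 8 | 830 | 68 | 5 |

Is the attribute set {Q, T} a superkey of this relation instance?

All 13 rows have distinct {Q, T} values, so {Q, T} → (all attributes) holds and {Q, T} is a superkey.

Yes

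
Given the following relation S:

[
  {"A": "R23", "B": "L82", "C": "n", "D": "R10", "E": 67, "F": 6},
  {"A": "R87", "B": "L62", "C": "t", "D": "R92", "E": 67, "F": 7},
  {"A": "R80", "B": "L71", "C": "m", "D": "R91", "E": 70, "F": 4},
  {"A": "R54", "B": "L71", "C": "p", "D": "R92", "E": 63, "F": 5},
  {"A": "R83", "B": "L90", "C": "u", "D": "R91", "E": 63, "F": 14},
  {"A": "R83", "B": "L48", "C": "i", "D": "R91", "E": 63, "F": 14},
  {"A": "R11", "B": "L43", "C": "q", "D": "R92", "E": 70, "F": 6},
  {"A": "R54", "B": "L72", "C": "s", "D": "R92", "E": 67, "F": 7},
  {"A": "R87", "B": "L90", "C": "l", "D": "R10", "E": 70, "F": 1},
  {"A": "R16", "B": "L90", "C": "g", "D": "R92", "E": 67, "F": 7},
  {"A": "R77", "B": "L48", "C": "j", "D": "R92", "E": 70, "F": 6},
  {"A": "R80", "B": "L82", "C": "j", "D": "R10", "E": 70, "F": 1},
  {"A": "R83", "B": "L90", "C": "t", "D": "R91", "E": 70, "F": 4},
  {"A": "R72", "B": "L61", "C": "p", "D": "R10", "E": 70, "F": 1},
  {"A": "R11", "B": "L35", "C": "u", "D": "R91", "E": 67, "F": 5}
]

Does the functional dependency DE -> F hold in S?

Yes

(D=R10, E=67): 1 row → F = 6 ✓
(D=R92, E=67): 3 rows → F = 7, 7, 7 ✓
(D=R91, E=70): 2 rows → F = 4, 4 ✓
(D=R92, E=63): 1 row → F = 5 ✓
(D=R91, E=63): 2 rows → F = 14, 14 ✓
(D=R92, E=70): 2 rows → F = 6, 6 ✓
(D=R10, E=70): 3 rows → F = 1, 1, 1 ✓
(D=R91, E=67): 1 row → F = 5 ✓
Every DE value is associated with a single F value, so DE -> F holds.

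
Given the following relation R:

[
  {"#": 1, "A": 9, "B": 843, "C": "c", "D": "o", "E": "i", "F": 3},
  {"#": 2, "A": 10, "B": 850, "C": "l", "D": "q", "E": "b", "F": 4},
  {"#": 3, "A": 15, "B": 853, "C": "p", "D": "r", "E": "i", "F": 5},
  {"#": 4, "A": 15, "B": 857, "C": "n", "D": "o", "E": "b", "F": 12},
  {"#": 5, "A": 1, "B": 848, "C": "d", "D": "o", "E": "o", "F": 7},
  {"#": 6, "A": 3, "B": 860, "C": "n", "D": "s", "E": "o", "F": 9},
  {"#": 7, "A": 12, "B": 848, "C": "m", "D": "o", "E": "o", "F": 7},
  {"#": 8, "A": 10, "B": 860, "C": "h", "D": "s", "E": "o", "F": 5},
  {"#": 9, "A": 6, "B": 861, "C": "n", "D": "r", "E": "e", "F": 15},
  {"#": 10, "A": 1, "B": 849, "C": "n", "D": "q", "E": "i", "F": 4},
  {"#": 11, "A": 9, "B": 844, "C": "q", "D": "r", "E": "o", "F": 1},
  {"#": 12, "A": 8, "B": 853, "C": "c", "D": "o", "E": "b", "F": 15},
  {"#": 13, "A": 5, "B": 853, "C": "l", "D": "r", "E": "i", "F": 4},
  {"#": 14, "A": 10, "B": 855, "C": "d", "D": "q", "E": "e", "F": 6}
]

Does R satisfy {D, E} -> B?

(D=o, E=i): row 1 → B = 843 ✓
(D=q, E=b): row 2 → B = 850 ✓
(D=r, E=i): rows 3, 13 → B = 853, 853 ✓
(D=o, E=b): rows 4, 12 → B takes values {857, 853} — violation
(D=o, E=o): rows 5, 7 → B = 848, 848 ✓
(D=s, E=o): rows 6, 8 → B = 860, 860 ✓
(D=r, E=e): row 9 → B = 861 ✓
(D=q, E=i): row 10 → B = 849 ✓
(D=r, E=o): row 11 → B = 844 ✓
(D=q, E=e): row 14 → B = 855 ✓
Two rows agree on {D, E} but differ on B, so {D, E} -> B does not hold.

No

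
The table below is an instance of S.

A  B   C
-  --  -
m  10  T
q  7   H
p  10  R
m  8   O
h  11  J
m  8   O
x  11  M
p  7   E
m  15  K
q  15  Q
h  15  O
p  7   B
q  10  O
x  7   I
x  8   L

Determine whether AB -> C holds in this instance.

No

(A=m, B=10): 1 row → C = T ✓
(A=q, B=7): 1 row → C = H ✓
(A=p, B=10): 1 row → C = R ✓
(A=m, B=8): 2 rows → C = O, O ✓
(A=h, B=11): 1 row → C = J ✓
(A=x, B=11): 1 row → C = M ✓
(A=p, B=7): 2 rows → C takes values {E, B} — violation
(A=m, B=15): 1 row → C = K ✓
(A=q, B=15): 1 row → C = Q ✓
(A=h, B=15): 1 row → C = O ✓
(A=q, B=10): 1 row → C = O ✓
(A=x, B=7): 1 row → C = I ✓
(A=x, B=8): 1 row → C = L ✓
Two rows agree on AB but differ on C, so AB -> C does not hold.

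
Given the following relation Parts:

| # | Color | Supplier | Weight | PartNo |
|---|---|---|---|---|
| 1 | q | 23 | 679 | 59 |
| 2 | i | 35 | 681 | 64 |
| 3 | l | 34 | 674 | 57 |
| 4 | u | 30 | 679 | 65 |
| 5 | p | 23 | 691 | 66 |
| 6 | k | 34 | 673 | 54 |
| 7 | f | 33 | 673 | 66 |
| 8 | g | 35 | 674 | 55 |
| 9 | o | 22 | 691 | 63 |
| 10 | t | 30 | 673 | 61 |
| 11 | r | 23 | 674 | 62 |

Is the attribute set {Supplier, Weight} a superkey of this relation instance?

All 11 rows have distinct {Supplier, Weight} values, so {Supplier, Weight} → (all attributes) holds and {Supplier, Weight} is a superkey.

Yes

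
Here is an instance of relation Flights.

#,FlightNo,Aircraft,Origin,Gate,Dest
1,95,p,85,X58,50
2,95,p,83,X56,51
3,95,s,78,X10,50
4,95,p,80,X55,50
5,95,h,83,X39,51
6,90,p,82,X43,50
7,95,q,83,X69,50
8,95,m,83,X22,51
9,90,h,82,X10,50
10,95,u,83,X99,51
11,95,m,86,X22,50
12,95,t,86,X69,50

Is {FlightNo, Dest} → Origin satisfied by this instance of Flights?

No

(FlightNo=95, Dest=50): rows 1, 3, 4, 7, 11, 12 → Origin takes values {85, 78, 80, 83, 86} — violation
(FlightNo=95, Dest=51): rows 2, 5, 8, 10 → Origin = 83, 83, 83, 83 ✓
(FlightNo=90, Dest=50): rows 6, 9 → Origin = 82, 82 ✓
Two rows agree on {FlightNo, Dest} but differ on Origin, so {FlightNo, Dest} → Origin does not hold.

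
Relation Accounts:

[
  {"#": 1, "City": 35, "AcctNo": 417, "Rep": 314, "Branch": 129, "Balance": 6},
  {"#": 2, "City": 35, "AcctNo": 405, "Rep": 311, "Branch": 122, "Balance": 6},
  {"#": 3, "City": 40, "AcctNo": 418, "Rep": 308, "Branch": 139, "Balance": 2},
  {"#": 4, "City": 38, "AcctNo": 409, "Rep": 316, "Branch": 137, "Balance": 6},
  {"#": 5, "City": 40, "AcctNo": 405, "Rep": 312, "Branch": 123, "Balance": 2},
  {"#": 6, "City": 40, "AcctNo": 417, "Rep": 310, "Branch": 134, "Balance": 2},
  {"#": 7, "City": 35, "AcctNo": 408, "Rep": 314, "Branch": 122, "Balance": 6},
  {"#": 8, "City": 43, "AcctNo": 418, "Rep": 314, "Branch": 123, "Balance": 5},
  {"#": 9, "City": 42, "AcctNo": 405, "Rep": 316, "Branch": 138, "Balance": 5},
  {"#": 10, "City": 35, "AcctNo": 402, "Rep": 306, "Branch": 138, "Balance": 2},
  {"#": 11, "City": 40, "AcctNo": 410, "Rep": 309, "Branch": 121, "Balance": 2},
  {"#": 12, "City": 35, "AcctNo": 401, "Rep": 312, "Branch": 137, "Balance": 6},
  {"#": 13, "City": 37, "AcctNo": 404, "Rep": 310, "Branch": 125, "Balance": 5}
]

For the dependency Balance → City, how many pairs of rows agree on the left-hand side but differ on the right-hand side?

11

Balance=6: violating pairs (1,4), (2,4), (4,7), (4,12) — 4 pairs.
Balance=2: violating pairs (3,10), (5,10), (6,10), (10,11) — 4 pairs.
Balance=5: violating pairs (8,9), (8,13), (9,13) — 3 pairs.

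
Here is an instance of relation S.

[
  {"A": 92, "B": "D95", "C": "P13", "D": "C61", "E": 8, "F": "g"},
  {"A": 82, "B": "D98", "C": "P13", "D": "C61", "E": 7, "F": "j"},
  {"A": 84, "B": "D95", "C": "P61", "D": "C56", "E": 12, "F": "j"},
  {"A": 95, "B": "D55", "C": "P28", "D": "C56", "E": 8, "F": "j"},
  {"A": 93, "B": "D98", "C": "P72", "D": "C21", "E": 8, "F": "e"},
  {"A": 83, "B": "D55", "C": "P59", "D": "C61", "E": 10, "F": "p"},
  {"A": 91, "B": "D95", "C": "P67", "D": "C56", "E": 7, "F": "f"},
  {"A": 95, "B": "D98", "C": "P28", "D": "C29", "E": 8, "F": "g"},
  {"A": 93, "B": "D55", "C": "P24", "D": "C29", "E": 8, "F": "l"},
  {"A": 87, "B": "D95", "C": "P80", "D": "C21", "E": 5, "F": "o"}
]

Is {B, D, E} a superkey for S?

All 10 rows have distinct {B, D, E} values, so {B, D, E} → (all attributes) holds and {B, D, E} is a superkey.

Yes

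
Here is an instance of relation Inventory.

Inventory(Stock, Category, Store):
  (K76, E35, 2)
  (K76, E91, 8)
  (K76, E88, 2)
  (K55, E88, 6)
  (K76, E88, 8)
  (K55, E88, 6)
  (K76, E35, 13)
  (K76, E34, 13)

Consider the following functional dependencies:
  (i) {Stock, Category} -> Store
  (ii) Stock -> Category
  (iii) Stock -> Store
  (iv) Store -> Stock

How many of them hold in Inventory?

1

(i) {Stock, Category} -> Store: (Stock=K76, Category=E35): 2 rows → Store takes values {2, 13} — violation; (Stock=K76, Category=E88): 2 rows → Store takes values {2, 8} — violation — fails.
(ii) Stock -> Category: Stock=K76: 6 rows → Category takes values {E35, E91, E88, E34} — violation — fails.
(iii) Stock -> Store: Stock=K76: 6 rows → Store takes values {2, 8, 13} — violation — fails.
(iv) Store -> Stock: every LHS value maps to a single RHS value — holds.
1 of the 4 dependencies holds.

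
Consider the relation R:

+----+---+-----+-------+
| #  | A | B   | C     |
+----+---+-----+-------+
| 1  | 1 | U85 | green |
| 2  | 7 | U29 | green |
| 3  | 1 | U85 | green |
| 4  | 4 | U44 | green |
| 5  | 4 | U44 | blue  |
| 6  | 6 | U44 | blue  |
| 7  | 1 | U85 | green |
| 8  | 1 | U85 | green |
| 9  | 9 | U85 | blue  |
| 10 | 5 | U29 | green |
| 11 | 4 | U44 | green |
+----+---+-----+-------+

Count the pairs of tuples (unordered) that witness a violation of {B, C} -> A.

2

(B=U85, C=green): all 4 rows agree on A — 0 pairs.
(B=U29, C=green): violating pairs (2,10) — 1 pair.
(B=U44, C=green): all 2 rows agree on A — 0 pairs.
(B=U44, C=blue): violating pairs (5,6) — 1 pair.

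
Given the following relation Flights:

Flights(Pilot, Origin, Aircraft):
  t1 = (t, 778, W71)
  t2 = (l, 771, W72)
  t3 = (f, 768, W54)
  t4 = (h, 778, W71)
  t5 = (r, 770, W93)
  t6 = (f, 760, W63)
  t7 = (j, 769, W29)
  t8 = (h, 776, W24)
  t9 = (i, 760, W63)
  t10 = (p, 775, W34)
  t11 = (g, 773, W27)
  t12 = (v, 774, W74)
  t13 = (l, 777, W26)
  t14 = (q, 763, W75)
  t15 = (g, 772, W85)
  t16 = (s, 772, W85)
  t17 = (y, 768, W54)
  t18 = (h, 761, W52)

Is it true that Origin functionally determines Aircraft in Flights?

Yes

Origin=778: rows 1, 4 → Aircraft = W71, W71 ✓
Origin=771: row 2 → Aircraft = W72 ✓
Origin=768: rows 3, 17 → Aircraft = W54, W54 ✓
Origin=770: row 5 → Aircraft = W93 ✓
Origin=760: rows 6, 9 → Aircraft = W63, W63 ✓
Origin=769: row 7 → Aircraft = W29 ✓
Origin=776: row 8 → Aircraft = W24 ✓
Origin=775: row 10 → Aircraft = W34 ✓
Origin=773: row 11 → Aircraft = W27 ✓
Origin=774: row 12 → Aircraft = W74 ✓
Origin=777: row 13 → Aircraft = W26 ✓
Origin=763: row 14 → Aircraft = W75 ✓
Origin=772: rows 15, 16 → Aircraft = W85, W85 ✓
Origin=761: row 18 → Aircraft = W52 ✓
Every Origin value is associated with a single Aircraft value, so Origin -> Aircraft holds.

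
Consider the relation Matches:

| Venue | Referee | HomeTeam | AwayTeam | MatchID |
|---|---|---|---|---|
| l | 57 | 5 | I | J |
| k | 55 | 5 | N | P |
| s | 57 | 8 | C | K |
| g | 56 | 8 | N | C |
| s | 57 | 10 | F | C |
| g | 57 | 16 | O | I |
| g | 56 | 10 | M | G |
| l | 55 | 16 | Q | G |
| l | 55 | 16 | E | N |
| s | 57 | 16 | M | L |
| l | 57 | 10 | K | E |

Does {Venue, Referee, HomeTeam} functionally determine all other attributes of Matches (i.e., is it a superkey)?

No

Two distinct rows share (Venue=l, Referee=55, HomeTeam=16), so {Venue, Referee, HomeTeam} does not determine every attribute — not a superkey.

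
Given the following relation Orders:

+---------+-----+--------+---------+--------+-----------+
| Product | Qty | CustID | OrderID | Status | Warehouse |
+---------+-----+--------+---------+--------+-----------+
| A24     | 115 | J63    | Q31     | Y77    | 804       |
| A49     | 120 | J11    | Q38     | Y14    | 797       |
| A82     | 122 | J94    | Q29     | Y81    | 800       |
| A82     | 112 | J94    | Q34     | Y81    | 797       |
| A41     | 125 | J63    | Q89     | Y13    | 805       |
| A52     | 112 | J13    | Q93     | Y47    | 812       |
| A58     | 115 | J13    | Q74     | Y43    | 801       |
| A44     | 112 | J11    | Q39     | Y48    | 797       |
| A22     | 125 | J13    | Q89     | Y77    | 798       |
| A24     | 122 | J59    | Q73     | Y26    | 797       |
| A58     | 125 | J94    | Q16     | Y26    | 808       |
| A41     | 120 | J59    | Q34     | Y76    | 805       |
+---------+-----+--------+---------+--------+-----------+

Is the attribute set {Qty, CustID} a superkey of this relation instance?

All 12 rows have distinct {Qty, CustID} values, so {Qty, CustID} → (all attributes) holds and {Qty, CustID} is a superkey.

Yes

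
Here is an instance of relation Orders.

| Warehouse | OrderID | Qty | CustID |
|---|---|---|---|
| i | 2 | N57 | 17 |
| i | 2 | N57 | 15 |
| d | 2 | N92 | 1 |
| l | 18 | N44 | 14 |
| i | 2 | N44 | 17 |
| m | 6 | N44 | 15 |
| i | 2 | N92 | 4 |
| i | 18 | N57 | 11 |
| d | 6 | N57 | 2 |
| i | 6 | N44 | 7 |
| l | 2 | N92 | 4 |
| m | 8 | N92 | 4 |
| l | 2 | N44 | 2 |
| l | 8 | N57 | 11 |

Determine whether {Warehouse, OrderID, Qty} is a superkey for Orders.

Two distinct rows share (Warehouse=i, OrderID=2, Qty=N57), so {Warehouse, OrderID, Qty} does not determine every attribute — not a superkey.

No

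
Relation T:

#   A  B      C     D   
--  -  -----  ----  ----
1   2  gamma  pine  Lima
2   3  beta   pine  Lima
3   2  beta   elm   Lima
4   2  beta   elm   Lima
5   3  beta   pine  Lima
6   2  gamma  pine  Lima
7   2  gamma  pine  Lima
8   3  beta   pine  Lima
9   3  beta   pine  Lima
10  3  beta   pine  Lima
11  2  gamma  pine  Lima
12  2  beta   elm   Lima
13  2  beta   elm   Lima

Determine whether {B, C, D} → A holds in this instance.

(B=gamma, C=pine, D=Lima): rows 1, 6, 7, 11 → A = 2, 2, 2, 2 ✓
(B=beta, C=pine, D=Lima): rows 2, 5, 8, 9, 10 → A = 3, 3, 3, 3, 3 ✓
(B=beta, C=elm, D=Lima): rows 3, 4, 12, 13 → A = 2, 2, 2, 2 ✓
Every {B, C, D} value is associated with a single A value, so {B, C, D} → A holds.

Yes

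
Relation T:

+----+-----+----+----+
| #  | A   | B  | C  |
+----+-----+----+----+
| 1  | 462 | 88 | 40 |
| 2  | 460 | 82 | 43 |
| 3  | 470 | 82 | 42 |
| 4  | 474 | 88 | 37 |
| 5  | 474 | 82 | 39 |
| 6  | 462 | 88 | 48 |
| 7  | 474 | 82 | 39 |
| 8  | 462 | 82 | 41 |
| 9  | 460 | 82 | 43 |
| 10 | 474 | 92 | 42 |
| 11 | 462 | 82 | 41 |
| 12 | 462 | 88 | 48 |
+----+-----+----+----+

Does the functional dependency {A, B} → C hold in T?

No

(A=462, B=88): rows 1, 6, 12 → C takes values {40, 48} — violation
(A=460, B=82): rows 2, 9 → C = 43, 43 ✓
(A=470, B=82): row 3 → C = 42 ✓
(A=474, B=88): row 4 → C = 37 ✓
(A=474, B=82): rows 5, 7 → C = 39, 39 ✓
(A=462, B=82): rows 8, 11 → C = 41, 41 ✓
(A=474, B=92): row 10 → C = 42 ✓
Two rows agree on {A, B} but differ on C, so {A, B} → C does not hold.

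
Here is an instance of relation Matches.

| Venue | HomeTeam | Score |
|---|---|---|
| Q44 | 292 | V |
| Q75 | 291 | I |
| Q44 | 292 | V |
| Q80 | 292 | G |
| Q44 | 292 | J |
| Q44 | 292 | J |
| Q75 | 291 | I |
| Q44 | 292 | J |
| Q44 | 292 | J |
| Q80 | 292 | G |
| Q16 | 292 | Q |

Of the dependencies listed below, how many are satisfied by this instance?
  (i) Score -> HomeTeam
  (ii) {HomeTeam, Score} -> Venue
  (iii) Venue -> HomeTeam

(i) Score -> HomeTeam: every LHS value maps to a single RHS value — holds.
(ii) {HomeTeam, Score} -> Venue: every LHS value maps to a single RHS value — holds.
(iii) Venue -> HomeTeam: every LHS value maps to a single RHS value — holds.
3 of the 3 dependencies hold.

3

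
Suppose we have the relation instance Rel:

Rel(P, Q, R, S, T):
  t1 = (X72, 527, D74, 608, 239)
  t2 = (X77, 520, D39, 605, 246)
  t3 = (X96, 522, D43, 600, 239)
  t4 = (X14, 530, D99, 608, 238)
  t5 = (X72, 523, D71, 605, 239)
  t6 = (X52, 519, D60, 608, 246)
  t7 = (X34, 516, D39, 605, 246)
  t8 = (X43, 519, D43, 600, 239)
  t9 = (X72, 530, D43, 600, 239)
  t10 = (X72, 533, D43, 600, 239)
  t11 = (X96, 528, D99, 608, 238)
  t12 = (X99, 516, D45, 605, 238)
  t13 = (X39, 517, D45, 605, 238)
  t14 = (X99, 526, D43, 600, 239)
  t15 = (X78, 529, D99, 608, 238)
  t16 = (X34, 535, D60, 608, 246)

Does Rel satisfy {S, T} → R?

(S=608, T=239): row 1 → R = D74 ✓
(S=605, T=246): rows 2, 7 → R = D39, D39 ✓
(S=600, T=239): rows 3, 8, 9, 10, 14 → R = D43, D43, D43, D43, D43 ✓
(S=608, T=238): rows 4, 11, 15 → R = D99, D99, D99 ✓
(S=605, T=239): row 5 → R = D71 ✓
(S=608, T=246): rows 6, 16 → R = D60, D60 ✓
(S=605, T=238): rows 12, 13 → R = D45, D45 ✓
Every {S, T} value is associated with a single R value, so {S, T} → R holds.

Yes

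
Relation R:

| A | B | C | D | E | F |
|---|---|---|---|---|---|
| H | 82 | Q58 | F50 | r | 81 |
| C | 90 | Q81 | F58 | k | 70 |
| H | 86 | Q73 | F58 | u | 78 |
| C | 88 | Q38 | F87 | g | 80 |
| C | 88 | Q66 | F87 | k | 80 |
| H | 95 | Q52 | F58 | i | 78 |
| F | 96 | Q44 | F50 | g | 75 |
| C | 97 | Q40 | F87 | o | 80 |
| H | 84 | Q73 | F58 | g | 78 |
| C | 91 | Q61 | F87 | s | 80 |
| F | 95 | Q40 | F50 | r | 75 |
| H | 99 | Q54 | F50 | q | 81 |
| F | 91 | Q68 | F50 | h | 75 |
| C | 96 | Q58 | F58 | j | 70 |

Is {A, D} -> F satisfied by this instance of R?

Yes

(A=H, D=F50): 2 rows → F = 81, 81 ✓
(A=C, D=F58): 2 rows → F = 70, 70 ✓
(A=H, D=F58): 3 rows → F = 78, 78, 78 ✓
(A=C, D=F87): 4 rows → F = 80, 80, 80, 80 ✓
(A=F, D=F50): 3 rows → F = 75, 75, 75 ✓
Every {A, D} value is associated with a single F value, so {A, D} -> F holds.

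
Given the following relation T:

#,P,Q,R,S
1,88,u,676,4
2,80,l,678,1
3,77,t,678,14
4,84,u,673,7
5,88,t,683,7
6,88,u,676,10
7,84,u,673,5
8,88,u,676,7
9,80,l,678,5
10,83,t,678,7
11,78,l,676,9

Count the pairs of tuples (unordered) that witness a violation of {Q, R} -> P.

(Q=u, R=676): all 3 rows agree on P — 0 pairs.
(Q=l, R=678): all 2 rows agree on P — 0 pairs.
(Q=t, R=678): violating pairs (3,10) — 1 pair.
(Q=u, R=673): all 2 rows agree on P — 0 pairs.

1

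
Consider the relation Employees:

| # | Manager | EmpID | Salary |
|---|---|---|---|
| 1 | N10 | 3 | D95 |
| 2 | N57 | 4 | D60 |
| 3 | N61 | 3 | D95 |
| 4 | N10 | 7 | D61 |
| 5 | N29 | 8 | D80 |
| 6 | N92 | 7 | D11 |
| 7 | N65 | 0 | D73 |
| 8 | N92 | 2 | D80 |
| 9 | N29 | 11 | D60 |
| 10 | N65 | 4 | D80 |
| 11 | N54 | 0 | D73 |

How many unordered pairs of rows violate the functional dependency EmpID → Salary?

EmpID=3: all 2 rows agree on Salary — 0 pairs.
EmpID=4: violating pairs (2,10) — 1 pair.
EmpID=7: violating pairs (4,6) — 1 pair.
EmpID=0: all 2 rows agree on Salary — 0 pairs.

2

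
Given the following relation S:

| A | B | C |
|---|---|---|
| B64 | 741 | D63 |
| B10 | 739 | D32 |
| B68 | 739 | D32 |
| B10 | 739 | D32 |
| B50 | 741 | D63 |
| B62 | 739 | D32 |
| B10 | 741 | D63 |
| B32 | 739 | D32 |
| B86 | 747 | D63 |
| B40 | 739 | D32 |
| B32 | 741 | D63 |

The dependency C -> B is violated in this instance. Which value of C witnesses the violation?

C=D63: 5 rows → B takes values {741, 747} — violation
C=D32: 6 rows → B = 739, 739, 739, 739, 739, 739 ✓
The only C value with inconsistent B is C=D63.

D63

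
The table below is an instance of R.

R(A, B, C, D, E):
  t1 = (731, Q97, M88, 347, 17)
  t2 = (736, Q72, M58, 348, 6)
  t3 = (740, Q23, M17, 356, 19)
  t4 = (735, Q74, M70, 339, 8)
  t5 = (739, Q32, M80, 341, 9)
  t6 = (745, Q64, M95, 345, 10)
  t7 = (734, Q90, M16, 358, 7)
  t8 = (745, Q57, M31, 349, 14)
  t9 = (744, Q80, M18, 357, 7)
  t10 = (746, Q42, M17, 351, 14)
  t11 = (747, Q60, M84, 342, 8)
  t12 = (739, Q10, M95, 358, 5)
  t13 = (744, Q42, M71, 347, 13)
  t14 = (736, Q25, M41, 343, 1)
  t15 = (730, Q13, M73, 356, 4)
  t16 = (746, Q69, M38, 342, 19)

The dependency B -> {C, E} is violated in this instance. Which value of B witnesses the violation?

Q42

B=Q97: row 1 → {C,E} = (M88, 17) ✓
B=Q72: row 2 → {C,E} = (M58, 6) ✓
B=Q23: row 3 → {C,E} = (M17, 19) ✓
B=Q74: row 4 → {C,E} = (M70, 8) ✓
B=Q32: row 5 → {C,E} = (M80, 9) ✓
B=Q64: row 6 → {C,E} = (M95, 10) ✓
B=Q90: row 7 → {C,E} = (M16, 7) ✓
B=Q57: row 8 → {C,E} = (M31, 14) ✓
B=Q80: row 9 → {C,E} = (M18, 7) ✓
B=Q42: rows 10, 13 → {C,E} takes values {(M17, 14), (M71, 13)} — violation
B=Q60: row 11 → {C,E} = (M84, 8) ✓
B=Q10: row 12 → {C,E} = (M95, 5) ✓
B=Q25: row 14 → {C,E} = (M41, 1) ✓
B=Q13: row 15 → {C,E} = (M73, 4) ✓
B=Q69: row 16 → {C,E} = (M38, 19) ✓
The only B value with inconsistent RHS is B=Q42.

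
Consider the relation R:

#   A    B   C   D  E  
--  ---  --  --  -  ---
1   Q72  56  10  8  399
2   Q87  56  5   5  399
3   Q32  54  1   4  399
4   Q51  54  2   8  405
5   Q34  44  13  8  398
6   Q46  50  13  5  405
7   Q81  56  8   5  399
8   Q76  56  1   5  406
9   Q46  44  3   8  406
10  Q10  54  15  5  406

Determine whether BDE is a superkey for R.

Rows 2 and 7 have the same BDE value (B=56, D=5, E=399) but are distinct tuples, so BDE does not determine every attribute — not a superkey.

No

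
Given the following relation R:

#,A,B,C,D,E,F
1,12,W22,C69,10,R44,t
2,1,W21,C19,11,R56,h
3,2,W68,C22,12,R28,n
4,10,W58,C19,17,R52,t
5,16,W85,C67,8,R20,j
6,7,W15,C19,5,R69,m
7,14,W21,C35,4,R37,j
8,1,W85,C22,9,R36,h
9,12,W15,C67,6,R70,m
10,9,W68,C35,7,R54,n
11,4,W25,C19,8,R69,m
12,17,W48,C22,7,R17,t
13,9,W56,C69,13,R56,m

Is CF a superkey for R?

Rows 6 and 11 have the same CF value (C=C19, F=m) but are distinct tuples, so CF does not determine every attribute — not a superkey.

No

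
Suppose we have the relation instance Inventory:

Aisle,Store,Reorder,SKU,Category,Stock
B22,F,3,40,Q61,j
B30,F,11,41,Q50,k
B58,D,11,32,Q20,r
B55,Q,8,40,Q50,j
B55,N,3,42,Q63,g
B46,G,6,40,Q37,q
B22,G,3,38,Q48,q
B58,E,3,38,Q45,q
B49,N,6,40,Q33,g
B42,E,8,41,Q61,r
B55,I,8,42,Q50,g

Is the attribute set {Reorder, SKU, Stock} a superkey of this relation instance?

Two distinct rows share (Reorder=3, SKU=38, Stock=q), so {Reorder, SKU, Stock} does not determine every attribute — not a superkey.

No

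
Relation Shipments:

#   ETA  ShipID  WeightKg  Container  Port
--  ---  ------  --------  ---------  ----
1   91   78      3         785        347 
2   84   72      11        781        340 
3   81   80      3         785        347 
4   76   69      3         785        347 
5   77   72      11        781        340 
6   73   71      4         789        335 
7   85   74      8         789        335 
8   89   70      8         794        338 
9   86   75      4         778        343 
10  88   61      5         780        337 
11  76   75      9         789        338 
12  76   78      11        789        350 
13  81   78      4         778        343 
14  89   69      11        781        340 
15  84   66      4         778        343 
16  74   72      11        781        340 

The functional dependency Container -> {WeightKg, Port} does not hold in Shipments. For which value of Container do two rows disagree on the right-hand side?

789

Container=785: rows 1, 3, 4 → {WeightKg,Port} = (3, 347), (3, 347), (3, 347) ✓
Container=781: rows 2, 5, 14, 16 → {WeightKg,Port} = (11, 340), (11, 340), (11, 340), (11, 340) ✓
Container=789: rows 6, 7, 11, 12 → {WeightKg,Port} takes values {(4, 335), (8, 335), (9, 338), (11, 350)} — violation
Container=794: row 8 → {WeightKg,Port} = (8, 338) ✓
Container=778: rows 9, 13, 15 → {WeightKg,Port} = (4, 343), (4, 343), (4, 343) ✓
Container=780: row 10 → {WeightKg,Port} = (5, 337) ✓
The only Container value with inconsistent RHS is Container=789.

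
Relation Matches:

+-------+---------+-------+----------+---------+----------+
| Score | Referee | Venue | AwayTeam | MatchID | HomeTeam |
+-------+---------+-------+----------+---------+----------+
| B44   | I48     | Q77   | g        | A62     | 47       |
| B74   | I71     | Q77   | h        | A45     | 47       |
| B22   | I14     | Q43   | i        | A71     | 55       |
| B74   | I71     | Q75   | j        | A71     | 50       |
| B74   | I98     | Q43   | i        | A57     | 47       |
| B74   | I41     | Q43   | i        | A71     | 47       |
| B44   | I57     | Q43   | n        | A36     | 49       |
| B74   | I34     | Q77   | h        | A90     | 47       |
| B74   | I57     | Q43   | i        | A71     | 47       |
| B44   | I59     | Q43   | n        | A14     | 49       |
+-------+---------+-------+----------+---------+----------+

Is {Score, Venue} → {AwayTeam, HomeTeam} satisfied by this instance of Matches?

(Score=B44, Venue=Q77): 1 row → {AwayTeam,HomeTeam} = (g, 47) ✓
(Score=B74, Venue=Q77): 2 rows → {AwayTeam,HomeTeam} = (h, 47), (h, 47) ✓
(Score=B22, Venue=Q43): 1 row → {AwayTeam,HomeTeam} = (i, 55) ✓
(Score=B74, Venue=Q75): 1 row → {AwayTeam,HomeTeam} = (j, 50) ✓
(Score=B74, Venue=Q43): 3 rows → {AwayTeam,HomeTeam} = (i, 47), (i, 47), (i, 47) ✓
(Score=B44, Venue=Q43): 2 rows → {AwayTeam,HomeTeam} = (n, 49), (n, 49) ✓
Every {Score, Venue} value is associated with a single {AwayTeam, HomeTeam} value, so {Score, Venue} → {AwayTeam, HomeTeam} holds.

Yes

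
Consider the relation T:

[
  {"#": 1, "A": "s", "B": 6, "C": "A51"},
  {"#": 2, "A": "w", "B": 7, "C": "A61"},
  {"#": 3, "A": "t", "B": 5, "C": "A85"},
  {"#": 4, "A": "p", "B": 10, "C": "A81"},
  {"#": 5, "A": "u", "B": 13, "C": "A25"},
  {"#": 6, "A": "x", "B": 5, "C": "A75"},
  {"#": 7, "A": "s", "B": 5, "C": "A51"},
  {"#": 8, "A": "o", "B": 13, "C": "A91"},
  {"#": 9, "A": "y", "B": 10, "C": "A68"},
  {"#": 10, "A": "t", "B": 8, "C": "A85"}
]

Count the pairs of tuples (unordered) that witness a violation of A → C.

A=s: all 2 rows agree on C — 0 pairs.
A=t: all 2 rows agree on C — 0 pairs.

0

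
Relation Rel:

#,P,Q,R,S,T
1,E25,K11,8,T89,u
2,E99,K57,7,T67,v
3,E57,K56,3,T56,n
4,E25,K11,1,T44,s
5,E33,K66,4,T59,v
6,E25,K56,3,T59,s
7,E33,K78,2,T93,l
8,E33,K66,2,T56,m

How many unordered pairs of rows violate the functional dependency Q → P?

1

Q=K11: all 2 rows agree on P — 0 pairs.
Q=K56: violating pairs (3,6) — 1 pair.
Q=K66: all 2 rows agree on P — 0 pairs.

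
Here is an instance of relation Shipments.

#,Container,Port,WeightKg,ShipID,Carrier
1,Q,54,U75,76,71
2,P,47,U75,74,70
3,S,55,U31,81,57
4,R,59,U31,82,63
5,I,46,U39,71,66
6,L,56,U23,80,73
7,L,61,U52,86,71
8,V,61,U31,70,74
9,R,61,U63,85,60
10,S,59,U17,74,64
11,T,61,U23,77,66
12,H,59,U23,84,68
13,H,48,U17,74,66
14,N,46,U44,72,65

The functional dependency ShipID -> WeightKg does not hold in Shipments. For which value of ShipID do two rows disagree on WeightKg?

74

ShipID=76: row 1 → WeightKg = U75 ✓
ShipID=74: rows 2, 10, 13 → WeightKg takes values {U75, U17} — violation
ShipID=81: row 3 → WeightKg = U31 ✓
ShipID=82: row 4 → WeightKg = U31 ✓
ShipID=71: row 5 → WeightKg = U39 ✓
ShipID=80: row 6 → WeightKg = U23 ✓
ShipID=86: row 7 → WeightKg = U52 ✓
ShipID=70: row 8 → WeightKg = U31 ✓
ShipID=85: row 9 → WeightKg = U63 ✓
ShipID=77: row 11 → WeightKg = U23 ✓
ShipID=84: row 12 → WeightKg = U23 ✓
ShipID=72: row 14 → WeightKg = U44 ✓
The only ShipID value with inconsistent WeightKg is ShipID=74.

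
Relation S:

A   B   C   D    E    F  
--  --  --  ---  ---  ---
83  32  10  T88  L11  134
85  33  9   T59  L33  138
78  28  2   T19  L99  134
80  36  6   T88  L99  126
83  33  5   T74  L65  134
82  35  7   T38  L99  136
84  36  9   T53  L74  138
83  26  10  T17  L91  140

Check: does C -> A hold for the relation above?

C=10: 2 rows → A = 83, 83 ✓
C=9: 2 rows → A takes values {85, 84} — violation
C=2: 1 row → A = 78 ✓
C=6: 1 row → A = 80 ✓
C=5: 1 row → A = 83 ✓
C=7: 1 row → A = 82 ✓
Two rows agree on C but differ on A, so C -> A does not hold.

No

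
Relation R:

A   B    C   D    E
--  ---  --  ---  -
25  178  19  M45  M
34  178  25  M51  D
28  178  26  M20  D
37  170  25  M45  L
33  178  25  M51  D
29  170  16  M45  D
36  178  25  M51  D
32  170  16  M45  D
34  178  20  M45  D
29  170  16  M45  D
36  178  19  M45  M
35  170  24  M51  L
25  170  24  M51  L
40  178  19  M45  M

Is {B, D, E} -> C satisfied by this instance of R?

(B=178, D=M45, E=M): 3 rows → C = 19, 19, 19 ✓
(B=178, D=M51, E=D): 3 rows → C = 25, 25, 25 ✓
(B=178, D=M20, E=D): 1 row → C = 26 ✓
(B=170, D=M45, E=L): 1 row → C = 25 ✓
(B=170, D=M45, E=D): 3 rows → C = 16, 16, 16 ✓
(B=178, D=M45, E=D): 1 row → C = 20 ✓
(B=170, D=M51, E=L): 2 rows → C = 24, 24 ✓
Every {B, D, E} value is associated with a single C value, so {B, D, E} -> C holds.

Yes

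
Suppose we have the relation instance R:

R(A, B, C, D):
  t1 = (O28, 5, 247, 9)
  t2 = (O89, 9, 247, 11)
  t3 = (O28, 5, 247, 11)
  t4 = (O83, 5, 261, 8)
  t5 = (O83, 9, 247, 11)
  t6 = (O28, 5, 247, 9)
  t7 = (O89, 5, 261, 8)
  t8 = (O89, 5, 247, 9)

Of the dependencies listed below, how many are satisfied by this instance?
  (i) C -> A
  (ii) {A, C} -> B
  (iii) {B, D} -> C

1

(i) C -> A: C=247: rows 1, 2, 3, 5, 6, 8 → A takes values {O28, O89, O83} — violation; C=261: rows 4, 7 → A takes values {O83, O89} — violation — fails.
(ii) {A, C} -> B: (A=O89, C=247): rows 2, 8 → B takes values {9, 5} — violation — fails.
(iii) {B, D} -> C: every LHS value maps to a single RHS value — holds.
1 of the 3 dependencies holds.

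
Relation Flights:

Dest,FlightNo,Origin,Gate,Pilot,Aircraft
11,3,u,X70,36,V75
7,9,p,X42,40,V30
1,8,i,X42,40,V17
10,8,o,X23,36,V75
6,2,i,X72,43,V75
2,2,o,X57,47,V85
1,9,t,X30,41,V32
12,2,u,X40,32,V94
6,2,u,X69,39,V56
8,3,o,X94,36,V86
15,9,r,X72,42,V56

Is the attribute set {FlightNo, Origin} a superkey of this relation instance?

Two distinct rows share (FlightNo=2, Origin=u), so {FlightNo, Origin} does not determine every attribute — not a superkey.

No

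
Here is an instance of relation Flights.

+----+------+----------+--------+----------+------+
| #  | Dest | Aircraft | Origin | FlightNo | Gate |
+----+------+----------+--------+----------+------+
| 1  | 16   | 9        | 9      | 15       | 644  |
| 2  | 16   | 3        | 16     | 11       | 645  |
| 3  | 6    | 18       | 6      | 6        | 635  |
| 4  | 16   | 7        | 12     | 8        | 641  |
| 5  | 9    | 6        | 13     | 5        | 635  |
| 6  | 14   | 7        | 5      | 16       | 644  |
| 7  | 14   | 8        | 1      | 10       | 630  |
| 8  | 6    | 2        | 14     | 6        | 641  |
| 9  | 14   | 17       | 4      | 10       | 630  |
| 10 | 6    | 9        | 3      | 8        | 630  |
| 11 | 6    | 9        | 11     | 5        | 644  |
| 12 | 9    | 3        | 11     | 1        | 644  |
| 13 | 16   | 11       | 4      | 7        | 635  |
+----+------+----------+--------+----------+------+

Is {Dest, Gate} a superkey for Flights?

Rows 7 and 9 have the same {Dest, Gate} value (Dest=14, Gate=630) but are distinct tuples, so {Dest, Gate} does not determine every attribute — not a superkey.

No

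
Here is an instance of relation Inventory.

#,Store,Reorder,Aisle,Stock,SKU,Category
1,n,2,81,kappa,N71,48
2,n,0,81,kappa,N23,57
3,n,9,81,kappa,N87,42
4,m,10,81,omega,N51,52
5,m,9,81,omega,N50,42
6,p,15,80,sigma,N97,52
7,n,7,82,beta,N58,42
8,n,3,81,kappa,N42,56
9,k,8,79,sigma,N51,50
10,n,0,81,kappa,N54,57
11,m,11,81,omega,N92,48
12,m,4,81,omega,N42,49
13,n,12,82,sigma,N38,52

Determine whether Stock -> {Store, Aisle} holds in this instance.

Stock=kappa: rows 1, 2, 3, 8, 10 → {Store,Aisle} = (n, 81), (n, 81), (n, 81), (n, 81), (n, 81) ✓
Stock=omega: rows 4, 5, 11, 12 → {Store,Aisle} = (m, 81), (m, 81), (m, 81), (m, 81) ✓
Stock=sigma: rows 6, 9, 13 → {Store,Aisle} takes values {(p, 80), (k, 79), (n, 82)} — violation
Stock=beta: row 7 → {Store,Aisle} = (n, 82) ✓
Two rows agree on Stock but differ on {Store, Aisle}, so Stock -> {Store, Aisle} does not hold.

No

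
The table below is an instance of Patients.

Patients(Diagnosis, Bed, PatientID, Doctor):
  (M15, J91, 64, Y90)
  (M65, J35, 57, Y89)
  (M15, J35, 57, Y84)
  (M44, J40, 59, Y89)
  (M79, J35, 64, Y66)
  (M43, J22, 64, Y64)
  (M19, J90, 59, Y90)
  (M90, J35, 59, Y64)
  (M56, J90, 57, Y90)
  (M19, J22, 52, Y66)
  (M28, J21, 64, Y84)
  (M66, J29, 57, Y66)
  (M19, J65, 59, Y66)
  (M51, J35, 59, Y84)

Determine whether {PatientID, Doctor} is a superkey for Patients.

All 14 rows have distinct {PatientID, Doctor} values, so {PatientID, Doctor} → (all attributes) holds and {PatientID, Doctor} is a superkey.

Yes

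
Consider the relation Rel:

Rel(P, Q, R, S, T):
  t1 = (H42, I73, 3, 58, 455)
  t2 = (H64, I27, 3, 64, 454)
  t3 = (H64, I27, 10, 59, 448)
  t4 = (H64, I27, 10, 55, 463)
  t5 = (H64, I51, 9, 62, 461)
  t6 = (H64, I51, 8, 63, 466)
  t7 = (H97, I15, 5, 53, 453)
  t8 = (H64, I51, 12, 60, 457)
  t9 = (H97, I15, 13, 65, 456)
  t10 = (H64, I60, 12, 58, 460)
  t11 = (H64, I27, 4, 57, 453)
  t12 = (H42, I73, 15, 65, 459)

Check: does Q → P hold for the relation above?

Yes

Q=I73: rows 1, 12 → P = H42, H42 ✓
Q=I27: rows 2, 3, 4, 11 → P = H64, H64, H64, H64 ✓
Q=I51: rows 5, 6, 8 → P = H64, H64, H64 ✓
Q=I15: rows 7, 9 → P = H97, H97 ✓
Q=I60: row 10 → P = H64 ✓
Every Q value is associated with a single P value, so Q → P holds.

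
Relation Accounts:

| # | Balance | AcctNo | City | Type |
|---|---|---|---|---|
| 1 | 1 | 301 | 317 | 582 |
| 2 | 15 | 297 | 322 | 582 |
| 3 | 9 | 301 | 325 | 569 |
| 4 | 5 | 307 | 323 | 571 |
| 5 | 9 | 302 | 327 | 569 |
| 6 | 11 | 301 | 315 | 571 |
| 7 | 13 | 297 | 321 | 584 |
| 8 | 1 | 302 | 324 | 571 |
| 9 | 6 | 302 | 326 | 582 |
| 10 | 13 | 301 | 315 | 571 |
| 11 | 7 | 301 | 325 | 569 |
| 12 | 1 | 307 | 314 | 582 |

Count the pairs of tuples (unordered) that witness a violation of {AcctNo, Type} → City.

0

(AcctNo=301, Type=569): all 2 rows agree on City — 0 pairs.
(AcctNo=301, Type=571): all 2 rows agree on City — 0 pairs.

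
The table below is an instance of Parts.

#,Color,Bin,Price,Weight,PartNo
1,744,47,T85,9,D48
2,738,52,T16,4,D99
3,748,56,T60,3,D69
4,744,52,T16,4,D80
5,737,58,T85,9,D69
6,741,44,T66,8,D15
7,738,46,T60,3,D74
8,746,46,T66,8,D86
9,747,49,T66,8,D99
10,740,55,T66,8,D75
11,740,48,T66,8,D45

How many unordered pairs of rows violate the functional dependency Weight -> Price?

0

Weight=9: all 2 rows agree on Price — 0 pairs.
Weight=4: all 2 rows agree on Price — 0 pairs.
Weight=3: all 2 rows agree on Price — 0 pairs.
Weight=8: all 5 rows agree on Price — 0 pairs.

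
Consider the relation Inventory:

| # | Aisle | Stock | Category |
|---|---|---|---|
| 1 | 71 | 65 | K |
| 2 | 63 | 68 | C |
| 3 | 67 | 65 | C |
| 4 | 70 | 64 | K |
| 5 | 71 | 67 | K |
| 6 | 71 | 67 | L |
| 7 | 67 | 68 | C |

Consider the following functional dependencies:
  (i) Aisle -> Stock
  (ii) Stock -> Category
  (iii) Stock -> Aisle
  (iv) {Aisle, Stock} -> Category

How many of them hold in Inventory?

0

(i) Aisle -> Stock: Aisle=71: rows 1, 5, 6 → Stock takes values {65, 67} — violation; Aisle=67: rows 3, 7 → Stock takes values {65, 68} — violation — fails.
(ii) Stock -> Category: Stock=65: rows 1, 3 → Category takes values {K, C} — violation; Stock=67: rows 5, 6 → Category takes values {K, L} — violation — fails.
(iii) Stock -> Aisle: Stock=65: rows 1, 3 → Aisle takes values {71, 67} — violation; Stock=68: rows 2, 7 → Aisle takes values {63, 67} — violation — fails.
(iv) {Aisle, Stock} -> Category: (Aisle=71, Stock=67): rows 5, 6 → Category takes values {K, L} — violation — fails.
None of the 4 dependencies hold.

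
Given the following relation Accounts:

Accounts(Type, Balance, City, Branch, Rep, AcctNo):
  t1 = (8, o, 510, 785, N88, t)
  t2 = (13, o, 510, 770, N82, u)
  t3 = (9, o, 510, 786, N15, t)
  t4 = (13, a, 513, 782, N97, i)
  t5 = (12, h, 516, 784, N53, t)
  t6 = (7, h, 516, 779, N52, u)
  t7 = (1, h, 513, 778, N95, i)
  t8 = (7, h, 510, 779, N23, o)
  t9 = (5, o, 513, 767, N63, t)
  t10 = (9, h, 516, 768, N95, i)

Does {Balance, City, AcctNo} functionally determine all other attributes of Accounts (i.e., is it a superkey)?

Rows 1 and 3 have the same {Balance, City, AcctNo} value (Balance=o, City=510, AcctNo=t) but are distinct tuples, so {Balance, City, AcctNo} does not determine every attribute — not a superkey.

No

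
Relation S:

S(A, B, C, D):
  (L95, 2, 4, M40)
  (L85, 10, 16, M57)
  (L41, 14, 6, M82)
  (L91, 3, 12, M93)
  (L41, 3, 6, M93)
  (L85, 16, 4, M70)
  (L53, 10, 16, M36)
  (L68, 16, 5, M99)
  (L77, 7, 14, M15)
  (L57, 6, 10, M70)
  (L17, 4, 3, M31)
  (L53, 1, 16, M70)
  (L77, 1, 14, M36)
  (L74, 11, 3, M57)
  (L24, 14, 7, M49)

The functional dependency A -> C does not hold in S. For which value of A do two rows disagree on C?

A=L95: 1 row → C = 4 ✓
A=L85: 2 rows → C takes values {16, 4} — violation
A=L41: 2 rows → C = 6, 6 ✓
A=L91: 1 row → C = 12 ✓
A=L53: 2 rows → C = 16, 16 ✓
A=L68: 1 row → C = 5 ✓
A=L77: 2 rows → C = 14, 14 ✓
A=L57: 1 row → C = 10 ✓
A=L17: 1 row → C = 3 ✓
A=L74: 1 row → C = 3 ✓
A=L24: 1 row → C = 7 ✓
The only A value with inconsistent C is A=L85.

L85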